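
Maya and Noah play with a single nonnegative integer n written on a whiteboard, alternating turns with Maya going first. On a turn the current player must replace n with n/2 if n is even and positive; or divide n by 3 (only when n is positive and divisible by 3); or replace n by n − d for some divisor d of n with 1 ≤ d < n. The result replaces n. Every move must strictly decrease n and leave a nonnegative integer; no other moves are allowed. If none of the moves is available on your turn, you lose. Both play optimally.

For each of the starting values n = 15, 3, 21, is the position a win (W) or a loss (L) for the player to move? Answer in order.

15: L, 3: W, 21: W

Compute win/loss labels from the base case upward. A position with no move is L. Any other position is W if it can reach an L in one move, else L.
n=0: no move → L
n=1: no move → L
n=2: W (go to 1, an L position)
n=3: W (go to 1, an L position)
n=4: L (options 2(W), 3(W) are all W)
n=5: W (go to 4, an L position)
n=6: W (go to 4, an L position)
n=7: L (sole option 6(W) is W)
n=8: W (go to 4, an L position)
n=9: L (options 3(W), 6(W), 8(W) are all W)
n=10: W (go to 9, an L position)
n=11: L (sole option 10(W) is W)
n=12: W (go to 4, an L position)
n=13: L (sole option 12(W) is W)
n=14: W (go to 7, an L position)
n=15: L (options 5(W), 10(W), 12(W), 14(W) are all W)
n=16: W (go to 15, an L position)
n=17: L (sole option 16(W) is W)
n=18: W (go to 9, an L position)
n=19: L (sole option 18(W) is W)
n=20: W (go to 15, an L position)
n=21: W (go to 7, an L position)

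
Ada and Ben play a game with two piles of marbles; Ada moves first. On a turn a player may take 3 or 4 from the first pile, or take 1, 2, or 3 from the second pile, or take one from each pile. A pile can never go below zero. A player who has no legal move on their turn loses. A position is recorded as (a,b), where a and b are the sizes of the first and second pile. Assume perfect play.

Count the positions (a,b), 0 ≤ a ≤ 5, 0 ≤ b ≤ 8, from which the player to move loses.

Work bottom-up. With no move the player to move loses. Otherwise the position is W if at least one move leads to an L position for the opponent, and L if every move leads to a W.
Every move lowers a or b (never raises either), so fill the grid row by row in increasing a, and left to right within a row: each cell's successors are then already labelled.
      b=0  b=1  b=2  b=3  b=4  b=5  b=6  b=7  b=8
a=0:    L    W    W    W    L    W    W    W    L
a=1:    L    W    W    W    L    W    W    W    L
a=2:    L    W    W    W    L    W    W    W    L
a=3:    W    W    L    W    W    W    L    W    W
a=4:    W    L    W    W    W    L    W    W    W
a=5:    W    L    W    W    W    L    W    W    W
Cells with no legal move (terminal, hence L): (0,0), (1,0), (2,0).
The remaining L cells, each justified by listing all of its moves:
(0,4): moves to (0,3)(W), (0,2)(W), (0,1)(W); every one is W ⇒ L
(0,8): moves to (0,7)(W), (0,6)(W), (0,5)(W); every one is W ⇒ L
(1,4): moves to (1,3)(W), (1,2)(W), (1,1)(W), (0,3)(W); every one is W ⇒ L
(1,8): moves to (1,7)(W), (1,6)(W), (1,5)(W), (0,7)(W); every one is W ⇒ L
(2,4): moves to (2,3)(W), (2,2)(W), (2,1)(W), (1,3)(W); every one is W ⇒ L
(2,8): moves to (2,7)(W), (2,6)(W), (2,5)(W), (1,7)(W); every one is W ⇒ L
(3,2): moves to (0,2)(W), (3,1)(W), (3,0)(W), (2,1)(W); every one is W ⇒ L
(3,6): moves to (0,6)(W), (3,5)(W), (3,4)(W), (3,3)(W), (2,5)(W); every one is W ⇒ L
(4,1): moves to (1,1)(W), (0,1)(W), (4,0)(W), (3,0)(W); every one is W ⇒ L
(4,5): moves to (1,5)(W), (0,5)(W), (4,4)(W), (4,3)(W), (4,2)(W), (3,4)(W); every one is W ⇒ L
(5,1): moves to (2,1)(W), (1,1)(W), (5,0)(W), (4,0)(W); every one is W ⇒ L
(5,5): moves to (2,5)(W), (1,5)(W), (5,4)(W), (5,3)(W), (5,2)(W), (4,4)(W); every one is W ⇒ L
Every other cell has at least one move into one of the L cells above, so it is W.
L cells per row: a=0: 3, a=1: 3, a=2: 3, a=3: 2, a=4: 2, a=5: 2; total 15.

15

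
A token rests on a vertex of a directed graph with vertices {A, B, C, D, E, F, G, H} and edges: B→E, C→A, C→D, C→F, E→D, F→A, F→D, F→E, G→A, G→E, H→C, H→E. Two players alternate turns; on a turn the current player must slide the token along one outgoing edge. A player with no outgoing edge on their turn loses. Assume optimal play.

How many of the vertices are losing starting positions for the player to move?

4

Build the W/L table. Terminal = L. A non-terminal position is W if it has a move to some L; otherwise it is L.
Every edge goes from a vertex to one that appears earlier in the order A, D, E, F, G, C, H, B, so processing vertices in that order labels each vertex after all of its successors.
A: no outgoing edge → L
D: no outgoing edge → L
E: →D(L), so W
F: →D(L), so W
G: →A(L), so W
C: →D(L), so W
H: →C(W), E(W) — all W, so L
B: →E(W) only, which is W, so L
The L vertices are A, B, D, H; that is 4 in all.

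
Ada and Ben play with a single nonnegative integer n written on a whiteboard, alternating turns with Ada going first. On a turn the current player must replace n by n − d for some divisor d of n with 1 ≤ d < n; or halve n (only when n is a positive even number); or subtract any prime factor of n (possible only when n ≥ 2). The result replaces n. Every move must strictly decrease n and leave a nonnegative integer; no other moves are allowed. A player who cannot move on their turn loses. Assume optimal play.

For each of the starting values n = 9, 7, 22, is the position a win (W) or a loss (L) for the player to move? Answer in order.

Label each position W (a win for the player to move) or L (a loss). A position with no legal move is L; any other position is W exactly when some move reaches an L, and L when every move reaches a W.
n=0: no move → L
n=1: no move → L
n=2: reaches L-position 0 → W
n=3: reaches L-position 0 → W
n=4: only reaches 2(W), 3(W), all W → L
n=5: reaches L-position 0 → W
n=6: reaches L-position 4 → W
n=7: reaches L-position 0 → W
n=8: reaches L-position 4 → W
n=9: only reaches 6(W), 8(W), all W → L
n=10: reaches L-position 9 → W
n=11: reaches L-position 0 → W
n=12: reaches L-position 9 → W
n=13: reaches L-position 0 → W
n=14: only reaches 7(W), 12(W), 13(W), all W → L
n=15: reaches L-position 14 → W
n=16: reaches L-position 14 → W
n=17: reaches L-position 0 → W
n=18: reaches L-position 9 → W
n=19: reaches L-position 0 → W
n=20: only reaches 10(W), 15(W), 16(W), 18(W), 19(W), all W → L
n=21: reaches L-position 14 → W
n=22: reaches L-position 20 → W

9: L, 7: W, 22: W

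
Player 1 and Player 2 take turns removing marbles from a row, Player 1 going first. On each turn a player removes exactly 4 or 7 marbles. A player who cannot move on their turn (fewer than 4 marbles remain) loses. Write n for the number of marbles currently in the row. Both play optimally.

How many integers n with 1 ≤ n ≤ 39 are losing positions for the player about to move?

15

Work bottom-up. With no move the player to move loses. Otherwise the position is W if at least one move leads to an L position for the opponent, and L if every move leads to a W.
n=0: no move → L
n=1: no move → L
n=2: no move → L
n=3: no move → L
n=4: W (go to 0, an L position)
n=5: W (go to 1, an L position)
n=6: W (go to 2, an L position)
n=7: W (go to 3, an L position)
n=8: W (go to 1, an L position)
n=9: W (go to 2, an L position)
n=10: W (go to 3, an L position)
n=11: L (options 7(W), 4(W) are all W)
n=12: L (options 8(W), 5(W) are all W)
n=13: L (options 9(W), 6(W) are all W)
n=14: L (options 10(W), 7(W) are all W)
n=15: W (go to 11, an L position)
n=16: W (go to 12, an L position)
n=17: W (go to 13, an L position)
n=18: W (go to 14, an L position)
n=19: W (go to 12, an L position)
n=20: W (go to 13, an L position)
n=21: W (go to 14, an L position)
n=22: L (options 18(W), 15(W) are all W)
n=23: L (options 19(W), 16(W) are all W)
n=24: L (options 20(W), 17(W) are all W)
n=25: L (options 21(W), 18(W) are all W)
n=26: W (go to 22, an L position)
n=27: W (go to 23, an L position)
n=28: W (go to 24, an L position)
n=29: W (go to 25, an L position)
n=30: W (go to 23, an L position)
n=31: W (go to 24, an L position)
n=32: W (go to 25, an L position)
n=33: L (options 29(W), 26(W) are all W)
n=34: L (options 30(W), 27(W) are all W)
n=35: L (options 31(W), 28(W) are all W)
n=36: L (options 32(W), 29(W) are all W)
n=37: W (go to 33, an L position)
n=38: W (go to 34, an L position)
n=39: W (go to 35, an L position)
L entries with 1 ≤ n ≤ 39 (n=0 is outside the asked range and is not counted): n = 1, 2, 3, 11, 12, 13, 14, 22, 23, 24, 25, 33, 34, 35, 36; that makes 15.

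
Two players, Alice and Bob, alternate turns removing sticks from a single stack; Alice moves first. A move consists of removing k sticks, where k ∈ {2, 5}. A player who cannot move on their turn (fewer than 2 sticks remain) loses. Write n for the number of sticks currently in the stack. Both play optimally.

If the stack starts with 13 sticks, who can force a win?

Alice wins.

Compute win/loss labels from the base case upward. A position with no move is L. Any other position is W if it can reach an L in one move, else L.
n=0: no move → L
n=1: no move → L
n=2: →0(L), so W
n=3: →1(L), so W
n=4: →2(W) only, which is W, so L
n=5: →0(L), so W
n=6: →4(L), so W
n=7: →5(W), 2(W) — all W, so L
n=8: →6(W), 3(W) — all W, so L
n=9: →7(L), so W
n=10: →8(L), so W
n=11: →9(W), 6(W) — all W, so L
n=12: →7(L), so W
n=13: →11(L), so W
From 13 Alice can remove 2, leaving 11, reaching an L position.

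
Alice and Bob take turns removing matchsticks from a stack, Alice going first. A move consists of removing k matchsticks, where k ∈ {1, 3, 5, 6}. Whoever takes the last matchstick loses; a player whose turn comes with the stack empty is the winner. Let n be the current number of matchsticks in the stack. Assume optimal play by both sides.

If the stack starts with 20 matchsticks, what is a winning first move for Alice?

Remove 6, leaving 14.

Build the W/L table. Terminal = W. A non-terminal position is W if it has a move to some L; otherwise it is L.
n=0: no move; the opponent has just taken the last matchstick and therefore loses → W
n=1: the only move is to 0(W), a W ⇒ L
n=2: can move to 1, which is L ⇒ W
n=3: moves to 2(W), 0(W); every one is W ⇒ L
n=4: can move to 3, which is L ⇒ W
n=5: moves to 4(W), 2(W), 0(W); every one is W ⇒ L
n=6: can move to 5, which is L ⇒ W
n=7: can move to 1, which is L ⇒ W
n=8: can move to 5, which is L ⇒ W
n=9: can move to 3, which is L ⇒ W
n=10: can move to 5, which is L ⇒ W
n=11: can move to 5, which is L ⇒ W
n=12: moves to 11(W), 9(W), 7(W), 6(W); every one is W ⇒ L
n=13: can move to 12, which is L ⇒ W
n=14: moves to 13(W), 11(W), 9(W), 8(W); every one is W ⇒ L
n=15: can move to 14, which is L ⇒ W
n=16: moves to 15(W), 13(W), 11(W), 10(W); every one is W ⇒ L
n=17: can move to 16, which is L ⇒ W
n=18: can move to 12, which is L ⇒ W
n=19: can move to 16, which is L ⇒ W
n=20: can move to 14, which is L ⇒ W
From 20, the L positions reachable in one move are: 14.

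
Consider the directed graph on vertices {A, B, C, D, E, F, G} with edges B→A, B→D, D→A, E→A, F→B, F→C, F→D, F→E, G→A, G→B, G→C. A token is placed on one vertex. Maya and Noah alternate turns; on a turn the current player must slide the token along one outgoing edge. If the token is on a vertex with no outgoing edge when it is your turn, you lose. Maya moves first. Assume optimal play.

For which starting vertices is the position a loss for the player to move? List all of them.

Work bottom-up. With no move the player to move loses. Otherwise the position is W if at least one move leads to an L position for the opponent, and L if every move leads to a W.
Every edge goes from a vertex to one that appears earlier in the order A, C, D, E, B, G, F, so processing vertices in that order labels each vertex after all of its successors.
A: no outgoing edge → L
C: no outgoing edge → L
D: W (go to A, an L position)
E: W (go to A, an L position)
B: W (go to A, an L position)
G: W (go to C, an L position)
F: W (go to C, an L position)
Reading off the rows marked L gives the requested list; there are 2 such vertices.

A, C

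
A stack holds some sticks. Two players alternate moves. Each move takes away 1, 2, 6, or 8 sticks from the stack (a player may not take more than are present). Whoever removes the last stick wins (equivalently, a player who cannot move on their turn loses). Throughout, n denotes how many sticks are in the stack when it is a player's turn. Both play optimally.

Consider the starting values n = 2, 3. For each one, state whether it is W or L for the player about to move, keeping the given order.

2: W, 3: L

Work bottom-up. With no move the player to move loses. Otherwise the position is W if at least one move leads to an L position for the opponent, and L if every move leads to a W.
n=0: no move → L
n=1: W (go to 0, an L position)
n=2: W (go to 0, an L position)
n=3: L (options 2(W), 1(W) are all W)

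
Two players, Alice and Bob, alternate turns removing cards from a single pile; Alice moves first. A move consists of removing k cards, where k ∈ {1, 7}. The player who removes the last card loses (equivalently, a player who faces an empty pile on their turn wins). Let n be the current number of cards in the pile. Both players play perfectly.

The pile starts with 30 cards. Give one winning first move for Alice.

Remove 1, leaving 29.

Work bottom-up. With no move the player to move wins. Otherwise the position is W if at least one move leads to an L position for the opponent, and L if every move leads to a W.
n=0: no move; the opponent has just taken the last card and therefore loses → W
n=1: the only move is to 0(W), a W ⇒ L
n=2: can move to 1, which is L ⇒ W
n=3: the only move is to 2(W), a W ⇒ L
n=4: can move to 3, which is L ⇒ W
n=5: the only move is to 4(W), a W ⇒ L
n=6: can move to 5, which is L ⇒ W
n=7: moves to 6(W), 0(W); every one is W ⇒ L
n=8: can move to 7, which is L ⇒ W
n=9: moves to 8(W), 2(W); every one is W ⇒ L
n=10: can move to 9, which is L ⇒ W
n=11: moves to 10(W), 4(W); every one is W ⇒ L
n=12: can move to 11, which is L ⇒ W
n=13: moves to 12(W), 6(W); every one is W ⇒ L
n=14: can move to 13, which is L ⇒ W
n=15: moves to 14(W), 8(W); every one is W ⇒ L
n=16: can move to 15, which is L ⇒ W
n=17: moves to 16(W), 10(W); every one is W ⇒ L
n=18: can move to 17, which is L ⇒ W
n=19: moves to 18(W), 12(W); every one is W ⇒ L
n=20: can move to 19, which is L ⇒ W
n=21: moves to 20(W), 14(W); every one is W ⇒ L
n=22: can move to 21, which is L ⇒ W
n=23: moves to 22(W), 16(W); every one is W ⇒ L
n=24: can move to 23, which is L ⇒ W
n=25: moves to 24(W), 18(W); every one is W ⇒ L
n=26: can move to 25, which is L ⇒ W
n=27: moves to 26(W), 20(W); every one is W ⇒ L
n=28: can move to 27, which is L ⇒ W
n=29: moves to 28(W), 22(W); every one is W ⇒ L
n=30: can move to 29, which is L ⇒ W
From 30, the L positions reachable in one move are: 29, 23. Any move reaching one of these is winning.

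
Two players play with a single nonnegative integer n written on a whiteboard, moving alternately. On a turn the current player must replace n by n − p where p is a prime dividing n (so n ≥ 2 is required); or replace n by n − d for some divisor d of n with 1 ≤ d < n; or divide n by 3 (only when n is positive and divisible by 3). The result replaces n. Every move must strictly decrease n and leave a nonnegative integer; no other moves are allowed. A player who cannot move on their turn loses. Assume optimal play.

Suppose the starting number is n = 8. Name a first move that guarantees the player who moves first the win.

Move to 4.

Label each position W (a win for the player to move) or L (a loss). A position with no legal move is L; any other position is W exactly when some move reaches an L, and L when every move reaches a W.
n=0: no move → L
n=1: no move → L
n=2: reaches L-position 0 → W
n=3: reaches L-position 0 → W
n=4: only reaches 2(W), 3(W), all W → L
n=5: reaches L-position 0 → W
n=6: reaches L-position 4 → W
n=7: reaches L-position 0 → W
n=8: reaches L-position 4 → W
From 8, the L positions reachable in one move are: 4.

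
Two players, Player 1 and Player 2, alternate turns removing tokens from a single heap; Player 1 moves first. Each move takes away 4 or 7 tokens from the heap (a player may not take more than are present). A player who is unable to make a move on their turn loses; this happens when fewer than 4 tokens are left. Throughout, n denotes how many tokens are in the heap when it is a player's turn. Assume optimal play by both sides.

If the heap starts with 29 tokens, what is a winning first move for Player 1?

Remove 4, leaving 25.

Compute win/loss labels from the base case upward. A position with no move is L. Any other position is W if it can reach an L in one move, else L.
n=0: no move → L
n=1: no move → L
n=2: no move → L
n=3: no move → L
n=4: W (go to 0, an L position)
n=5: W (go to 1, an L position)
n=6: W (go to 2, an L position)
n=7: W (go to 3, an L position)
n=8: W (go to 1, an L position)
n=9: W (go to 2, an L position)
n=10: W (go to 3, an L position)
n=11: L (options 7(W), 4(W) are all W)
n=12: L (options 8(W), 5(W) are all W)
n=13: L (options 9(W), 6(W) are all W)
n=14: L (options 10(W), 7(W) are all W)
n=15: W (go to 11, an L position)
n=16: W (go to 12, an L position)
n=17: W (go to 13, an L position)
n=18: W (go to 14, an L position)
n=19: W (go to 12, an L position)
n=20: W (go to 13, an L position)
n=21: W (go to 14, an L position)
n=22: L (options 18(W), 15(W) are all W)
n=23: L (options 19(W), 16(W) are all W)
n=24: L (options 20(W), 17(W) are all W)
n=25: L (options 21(W), 18(W) are all W)
n=26: W (go to 22, an L position)
n=27: W (go to 23, an L position)
n=28: W (go to 24, an L position)
n=29: W (go to 25, an L position)
From 29, the L positions reachable in one move are: 25, 22. Any move reaching one of these is winning.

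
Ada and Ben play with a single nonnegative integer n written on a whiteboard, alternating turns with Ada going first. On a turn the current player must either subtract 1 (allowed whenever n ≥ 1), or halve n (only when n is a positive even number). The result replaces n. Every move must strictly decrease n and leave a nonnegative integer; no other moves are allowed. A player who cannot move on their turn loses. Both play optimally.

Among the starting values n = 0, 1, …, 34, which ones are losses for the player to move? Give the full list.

0, 2, 5, 7, 9, 11, 13, 15, 17, 19, 21, 23, 25, 27, 29, 31, 33

Label each position W (a win for the player to move) or L (a loss). A position with no legal move is L; any other position is W exactly when some move reaches an L, and L when every move reaches a W.
n=0: no move → L
n=1: reaches L-position 0 → W
n=2: only reaches 1(W), which is W → L
n=3: reaches L-position 2 → W
n=4: reaches L-position 2 → W
n=5: only reaches 4(W), which is W → L
n=6: reaches L-position 5 → W
n=7: only reaches 6(W), which is W → L
n=8: reaches L-position 7 → W
n=9: only reaches 8(W), which is W → L
n=10: reaches L-position 5 → W
n=11: only reaches 10(W), which is W → L
n=12: reaches L-position 11 → W
n=13: only reaches 12(W), which is W → L
n=14: reaches L-position 7 → W
n=15: only reaches 14(W), which is W → L
n=16: reaches L-position 15 → W
n=17: only reaches 16(W), which is W → L
n=18: reaches L-position 9 → W
n=19: only reaches 18(W), which is W → L
n=20: reaches L-position 19 → W
n=21: only reaches 20(W), which is W → L
n=22: reaches L-position 11 → W
n=23: only reaches 22(W), which is W → L
n=24: reaches L-position 23 → W
n=25: only reaches 24(W), which is W → L
n=26: reaches L-position 13 → W
n=27: only reaches 26(W), which is W → L
n=28: reaches L-position 27 → W
n=29: only reaches 28(W), which is W → L
n=30: reaches L-position 15 → W
n=31: only reaches 30(W), which is W → L
n=32: reaches L-position 31 → W
n=33: only reaches 32(W), which is W → L
n=34: reaches L-position 17 → W
Reading off the rows marked L gives the requested list; there are 17 such values of n.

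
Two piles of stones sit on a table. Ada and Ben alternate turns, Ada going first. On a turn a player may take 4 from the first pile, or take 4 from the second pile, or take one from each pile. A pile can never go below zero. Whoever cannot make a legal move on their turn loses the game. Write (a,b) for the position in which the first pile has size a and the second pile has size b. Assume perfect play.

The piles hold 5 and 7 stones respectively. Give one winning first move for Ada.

Classify positions by backward induction: terminal positions (no move available) are L. From any other position, the mover wins iff some move reaches an L.
No move ever increases a pile, so every position that can arise here has a ≤ 5 and b ≤ 7; it is enough to label the cells with 0 ≤ a ≤ 5 and 0 ≤ b ≤ 7.
Every move lowers a or b (never raises either), so fill the grid row by row in increasing a, and left to right within a row: each cell's successors are then already labelled.
      b=0  b=1  b=2  b=3  b=4  b=5  b=6  b=7
a=0:    L    L    L    L    W    W    W    W
a=1:    L    W    W    W    W    L    L    L
a=2:    L    W    L    L    W    L    W    W
a=3:    L    W    L    W    W    L    W    L
a=4:    W    W    W    W    L    L    W    L
a=5:    W    L    L    L    L    W    W    W
Cells with no legal move (terminal, hence L): (0,0), (0,1), (0,2), (0,3), (1,0), (2,0), (3,0).
The remaining L cells, each justified by listing all of its moves:
(1,5): L (options (1,1)(W), (0,4)(W) are all W)
(1,6): L (options (1,2)(W), (0,5)(W) are all W)
(1,7): L (options (1,3)(W), (0,6)(W) are all W)
(2,2): L (sole option (1,1)(W) is W)
(2,3): L (sole option (1,2)(W) is W)
(2,5): L (options (2,1)(W), (1,4)(W) are all W)
(3,2): L (sole option (2,1)(W) is W)
(3,5): L (options (3,1)(W), (2,4)(W) are all W)
(3,7): L (options (3,3)(W), (2,6)(W) are all W)
(4,4): L (options (0,4)(W), (4,0)(W), (3,3)(W) are all W)
(4,5): L (options (0,5)(W), (4,1)(W), (3,4)(W) are all W)
(4,7): L (options (0,7)(W), (4,3)(W), (3,6)(W) are all W)
(5,1): L (options (1,1)(W), (4,0)(W) are all W)
(5,2): L (options (1,2)(W), (4,1)(W) are all W)
(5,3): L (options (1,3)(W), (4,2)(W) are all W)
(5,4): L (options (1,4)(W), (5,0)(W), (4,3)(W) are all W)
Every other cell has at least one move into one of the L cells above, so it is W.
From (5,7), the L positions reachable in one move are: (1,7), (5,3). Any move reaching one of these is winning.

Move to (1,7).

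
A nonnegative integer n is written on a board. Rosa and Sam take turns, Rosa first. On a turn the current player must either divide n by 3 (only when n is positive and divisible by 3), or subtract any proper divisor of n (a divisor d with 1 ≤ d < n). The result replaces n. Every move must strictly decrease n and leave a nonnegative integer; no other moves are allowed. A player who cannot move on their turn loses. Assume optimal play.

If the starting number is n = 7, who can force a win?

Sam wins.

Compute win/loss labels from the base case upward. A position with no move is L. Any other position is W if it can reach an L in one move, else L.
n=0: no move → L
n=1: no move → L
n=2: reaches L-position 1 → W
n=3: reaches L-position 1 → W
n=4: only reaches 2(W), 3(W), all W → L
n=5: reaches L-position 4 → W
n=6: reaches L-position 4 → W
n=7: only reaches 6(W), which is W → L
The starting position 7 is L: whatever Rosa does, the opponent receives a W position.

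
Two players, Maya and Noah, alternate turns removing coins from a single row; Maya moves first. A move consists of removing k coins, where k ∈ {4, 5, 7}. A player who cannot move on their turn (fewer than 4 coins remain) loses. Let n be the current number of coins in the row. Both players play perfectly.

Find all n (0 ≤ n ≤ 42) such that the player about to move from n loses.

Use the standard recursion: the mover loses at a terminal position; elsewhere, the mover wins exactly when some move hands the opponent an L position.
n=0: no move → L
n=1: no move → L
n=2: no move → L
n=3: no move → L
n=4: reaches L-position 0 → W
n=5: reaches L-position 1 → W
n=6: reaches L-position 2 → W
n=7: reaches L-position 3 → W
n=8: reaches L-position 3 → W
n=9: reaches L-position 2 → W
n=10: reaches L-position 3 → W
n=11: only reaches 7(W), 6(W), 4(W), all W → L
n=12: only reaches 8(W), 7(W), 5(W), all W → L
n=13: only reaches 9(W), 8(W), 6(W), all W → L
n=14: only reaches 10(W), 9(W), 7(W), all W → L
n=15: reaches L-position 11 → W
n=16: reaches L-position 12 → W
n=17: reaches L-position 13 → W
n=18: reaches L-position 14 → W
n=19: reaches L-position 14 → W
n=20: reaches L-position 13 → W
n=21: reaches L-position 14 → W
n=22: only reaches 18(W), 17(W), 15(W), all W → L
n=23: only reaches 19(W), 18(W), 16(W), all W → L
n=24: only reaches 20(W), 19(W), 17(W), all W → L
n=25: only reaches 21(W), 20(W), 18(W), all W → L
n=26: reaches L-position 22 → W
n=27: reaches L-position 23 → W
n=28: reaches L-position 24 → W
n=29: reaches L-position 25 → W
n=30: reaches L-position 25 → W
n=31: reaches L-position 24 → W
n=32: reaches L-position 25 → W
n=33: only reaches 29(W), 28(W), 26(W), all W → L
n=34: only reaches 30(W), 29(W), 27(W), all W → L
n=35: only reaches 31(W), 30(W), 28(W), all W → L
n=36: only reaches 32(W), 31(W), 29(W), all W → L
n=37: reaches L-position 33 → W
n=38: reaches L-position 34 → W
n=39: reaches L-position 35 → W
n=40: reaches L-position 36 → W
n=41: reaches L-position 36 → W
n=42: reaches L-position 35 → W
The losing starting values of n are exactly the entries labelled L in this table (16 of them).

0, 1, 2, 3, 11, 12, 13, 14, 22, 23, 24, 25, 33, 34, 35, 36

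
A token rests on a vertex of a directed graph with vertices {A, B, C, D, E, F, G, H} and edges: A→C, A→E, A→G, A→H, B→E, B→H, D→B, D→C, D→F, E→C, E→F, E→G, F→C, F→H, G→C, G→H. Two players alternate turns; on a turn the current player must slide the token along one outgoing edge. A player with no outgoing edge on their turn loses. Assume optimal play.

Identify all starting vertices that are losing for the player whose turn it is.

C, H

Build the W/L table. Terminal = L. A non-terminal position is W if it has a move to some L; otherwise it is L.
Every edge goes from a vertex to one that appears earlier in the order C, H, F, G, E, A, B, D, so processing vertices in that order labels each vertex after all of its successors.
C: no outgoing edge → L
H: no outgoing edge → L
F: W (go to H, an L position)
G: W (go to H, an L position)
E: W (go to C, an L position)
A: W (go to H, an L position)
B: W (go to H, an L position)
D: W (go to C, an L position)
The losing starting vertices are exactly the entries labelled L in this table (2 of them).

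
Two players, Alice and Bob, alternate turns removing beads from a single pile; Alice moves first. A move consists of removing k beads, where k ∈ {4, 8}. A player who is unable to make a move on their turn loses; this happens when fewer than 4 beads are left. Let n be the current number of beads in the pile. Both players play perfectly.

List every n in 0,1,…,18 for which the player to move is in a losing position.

0, 1, 2, 3, 12, 13, 14, 15

Classify positions by backward induction: terminal positions (no move available) are L. From any other position, the mover wins iff some move reaches an L.
n=0: no move → L
n=1: no move → L
n=2: no move → L
n=3: no move → L
n=4: W (go to 0, an L position)
n=5: W (go to 1, an L position)
n=6: W (go to 2, an L position)
n=7: W (go to 3, an L position)
n=8: W (go to 0, an L position)
n=9: W (go to 1, an L position)
n=10: W (go to 2, an L position)
n=11: W (go to 3, an L position)
n=12: L (options 8(W), 4(W) are all W)
n=13: L (options 9(W), 5(W) are all W)
n=14: L (options 10(W), 6(W) are all W)
n=15: L (options 11(W), 7(W) are all W)
n=16: W (go to 12, an L position)
n=17: W (go to 13, an L position)
n=18: W (go to 14, an L position)
Reading off the rows marked L gives the requested list; there are 8 such values of n.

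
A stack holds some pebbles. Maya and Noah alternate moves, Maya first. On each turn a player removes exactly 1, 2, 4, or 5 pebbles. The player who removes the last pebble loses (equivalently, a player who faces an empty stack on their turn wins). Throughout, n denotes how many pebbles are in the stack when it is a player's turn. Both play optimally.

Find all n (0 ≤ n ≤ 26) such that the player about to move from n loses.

1, 4, 7, 10, 13, 16, 19, 22, 25

Build the W/L table. Terminal = W. A non-terminal position is W if it has a move to some L; otherwise it is L.
n=0: no move; the opponent has just taken the last pebble and therefore loses → W
n=1: the only move is to 0(W), a W ⇒ L
n=2: can move to 1, which is L ⇒ W
n=3: can move to 1, which is L ⇒ W
n=4: moves to 3(W), 2(W), 0(W); every one is W ⇒ L
n=5: can move to 4, which is L ⇒ W
n=6: can move to 4, which is L ⇒ W
n=7: moves to 6(W), 5(W), 3(W), 2(W); every one is W ⇒ L
n=8: can move to 7, which is L ⇒ W
n=9: can move to 7, which is L ⇒ W
n=10: moves to 9(W), 8(W), 6(W), 5(W); every one is W ⇒ L
n=11: can move to 10, which is L ⇒ W
n=12: can move to 10, which is L ⇒ W
n=13: moves to 12(W), 11(W), 9(W), 8(W); every one is W ⇒ L
n=14: can move to 13, which is L ⇒ W
n=15: can move to 13, which is L ⇒ W
n=16: moves to 15(W), 14(W), 12(W), 11(W); every one is W ⇒ L
n=17: can move to 16, which is L ⇒ W
n=18: can move to 16, which is L ⇒ W
n=19: moves to 18(W), 17(W), 15(W), 14(W); every one is W ⇒ L
n=20: can move to 19, which is L ⇒ W
n=21: can move to 19, which is L ⇒ W
n=22: moves to 21(W), 20(W), 18(W), 17(W); every one is W ⇒ L
n=23: can move to 22, which is L ⇒ W
n=24: can move to 22, which is L ⇒ W
n=25: moves to 24(W), 23(W), 21(W), 20(W); every one is W ⇒ L
n=26: can move to 25, which is L ⇒ W
Reading off the rows marked L gives the requested list; there are 9 such values of n.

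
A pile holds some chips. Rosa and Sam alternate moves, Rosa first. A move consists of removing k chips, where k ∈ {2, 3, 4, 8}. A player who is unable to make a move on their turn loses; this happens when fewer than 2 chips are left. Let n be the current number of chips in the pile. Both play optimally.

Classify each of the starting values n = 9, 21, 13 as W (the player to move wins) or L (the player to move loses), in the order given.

Work bottom-up. With no move the player to move loses. Otherwise the position is W if at least one move leads to an L position for the opponent, and L if every move leads to a W.
n=0: no move → L
n=1: no move → L
n=2: can move to 0, which is L ⇒ W
n=3: can move to 1, which is L ⇒ W
n=4: can move to 1, which is L ⇒ W
n=5: can move to 1, which is L ⇒ W
n=6: moves to 4(W), 3(W), 2(W); every one is W ⇒ L
n=7: moves to 5(W), 4(W), 3(W); every one is W ⇒ L
n=8: can move to 6, which is L ⇒ W
n=9: can move to 7, which is L ⇒ W
n=10: can move to 7, which is L ⇒ W
n=11: can move to 7, which is L ⇒ W
n=12: moves to 10(W), 9(W), 8(W), 4(W); every one is W ⇒ L
n=13: moves to 11(W), 10(W), 9(W), 5(W); every one is W ⇒ L
n=14: can move to 12, which is L ⇒ W
n=15: can move to 13, which is L ⇒ W
n=16: can move to 13, which is L ⇒ W
n=17: can move to 13, which is L ⇒ W
n=18: moves to 16(W), 15(W), 14(W), 10(W); every one is W ⇒ L
n=19: moves to 17(W), 16(W), 15(W), 11(W); every one is W ⇒ L
n=20: can move to 18, which is L ⇒ W
n=21: can move to 19, which is L ⇒ W

9: W, 21: W, 13: L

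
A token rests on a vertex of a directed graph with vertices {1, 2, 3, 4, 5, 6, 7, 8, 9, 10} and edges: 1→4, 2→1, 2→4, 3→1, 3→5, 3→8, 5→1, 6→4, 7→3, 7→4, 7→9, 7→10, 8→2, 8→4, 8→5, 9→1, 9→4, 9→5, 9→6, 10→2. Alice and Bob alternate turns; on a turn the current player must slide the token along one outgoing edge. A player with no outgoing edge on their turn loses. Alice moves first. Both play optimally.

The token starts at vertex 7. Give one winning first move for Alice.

Classify positions by backward induction: terminal positions (no move available) are L. From any other position, the mover wins iff some move reaches an L.
Every edge goes from a vertex to one that appears earlier in the order 4, 1, 2, 6, 5, 8, 10, 3, 9, 7, so processing vertices in that order labels each vertex after all of its successors.
4: no outgoing edge → L
1: can move to 4, which is L ⇒ W
2: can move to 4, which is L ⇒ W
6: can move to 4, which is L ⇒ W
5: the only move is to 1(W), a W ⇒ L
8: can move to 5, which is L ⇒ W
10: the only move is to 2(W), a W ⇒ L
3: can move to 5, which is L ⇒ W
9: can move to 5, which is L ⇒ W
7: can move to 10, which is L ⇒ W
From 7, the L positions reachable in one move are: 10, 4. Any move reaching one of these is winning.

Move to 10.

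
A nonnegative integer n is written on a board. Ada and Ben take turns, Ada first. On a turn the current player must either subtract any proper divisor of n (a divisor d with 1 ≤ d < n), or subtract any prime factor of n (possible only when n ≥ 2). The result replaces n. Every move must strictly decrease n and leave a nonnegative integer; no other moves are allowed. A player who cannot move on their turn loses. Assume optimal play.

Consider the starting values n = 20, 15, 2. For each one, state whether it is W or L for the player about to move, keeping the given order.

Classify positions by backward induction: terminal positions (no move available) are L. From any other position, the mover wins iff some move reaches an L.
n=0: no move → L
n=1: no move → L
n=2: →0(L), so W
n=3: →0(L), so W
n=4: →2(W), 3(W) — all W, so L
n=5: →0(L), so W
n=6: →4(L), so W
n=7: →0(L), so W
n=8: →4(L), so W
n=9: →6(W), 8(W) — all W, so L
n=10: →9(L), so W
n=11: →0(L), so W
n=12: →9(L), so W
n=13: →0(L), so W
n=14: →7(W), 12(W), 13(W) — all W, so L
n=15: →14(L), so W
n=16: →14(L), so W
n=17: →0(L), so W
n=18: →9(L), so W
n=19: →0(L), so W
n=20: →10(W), 15(W), 16(W), 18(W), 19(W) — all W, so L

20: L, 15: W, 2: W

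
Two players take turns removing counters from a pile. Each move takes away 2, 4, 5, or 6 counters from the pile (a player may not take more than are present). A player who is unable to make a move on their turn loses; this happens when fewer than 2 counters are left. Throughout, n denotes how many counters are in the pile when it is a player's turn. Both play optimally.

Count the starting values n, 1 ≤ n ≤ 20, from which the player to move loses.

5

Classify positions by backward induction: terminal positions (no move available) are L. From any other position, the mover wins iff some move reaches an L.
n=0: no move → L
n=1: no move → L
n=2: W (go to 0, an L position)
n=3: W (go to 1, an L position)
n=4: W (go to 0, an L position)
n=5: W (go to 1, an L position)
n=6: W (go to 1, an L position)
n=7: W (go to 1, an L position)
n=8: L (options 6(W), 4(W), 3(W), 2(W) are all W)
n=9: L (options 7(W), 5(W), 4(W), 3(W) are all W)
n=10: W (go to 8, an L position)
n=11: W (go to 9, an L position)
n=12: W (go to 8, an L position)
n=13: W (go to 9, an L position)
n=14: W (go to 9, an L position)
n=15: W (go to 9, an L position)
n=16: L (options 14(W), 12(W), 11(W), 10(W) are all W)
n=17: L (options 15(W), 13(W), 12(W), 11(W) are all W)
n=18: W (go to 16, an L position)
n=19: W (go to 17, an L position)
n=20: W (go to 16, an L position)
L entries with 1 ≤ n ≤ 20 (n=0 is outside the asked range and is not counted): n = 1, 8, 9, 16, 17; that makes 5.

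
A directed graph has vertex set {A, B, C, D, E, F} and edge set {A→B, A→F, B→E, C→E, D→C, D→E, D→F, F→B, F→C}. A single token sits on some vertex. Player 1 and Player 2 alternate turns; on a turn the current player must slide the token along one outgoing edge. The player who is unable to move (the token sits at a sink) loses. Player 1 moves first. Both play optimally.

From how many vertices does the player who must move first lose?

Positions with no move are L. A position that does have a move is losing for the player to move precisely when every available move leads to a winning position for the opponent. Fill in the labels:
Every edge goes from a vertex to one that appears earlier in the order E, B, C, F, D, A, so processing vertices in that order labels each vertex after all of its successors.
E: no outgoing edge → L
B: W (go to E, an L position)
C: W (go to E, an L position)
F: L (options C(W), B(W) are all W)
D: W (go to F, an L position)
A: W (go to F, an L position)
The L vertices are E, F; that is 2 in all.

2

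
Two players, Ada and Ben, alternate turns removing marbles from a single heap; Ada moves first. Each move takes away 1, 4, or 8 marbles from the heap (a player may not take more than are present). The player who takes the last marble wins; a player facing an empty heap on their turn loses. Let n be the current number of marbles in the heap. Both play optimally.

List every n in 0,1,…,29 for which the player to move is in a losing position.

Build the W/L table. Terminal = L. A non-terminal position is W if it has a move to some L; otherwise it is L.
n=0: no move → L
n=1: →0(L), so W
n=2: →1(W) only, which is W, so L
n=3: →2(L), so W
n=4: →0(L), so W
n=5: →4(W), 1(W) — all W, so L
n=6: →5(L), so W
n=7: →6(W), 3(W) — all W, so L
n=8: →7(L), so W
n=9: →5(L), so W
n=10: →2(L), so W
n=11: →7(L), so W
n=12: →11(W), 8(W), 4(W) — all W, so L
n=13: →12(L), so W
n=14: →13(W), 10(W), 6(W) — all W, so L
n=15: →14(L), so W
n=16: →12(L), so W
n=17: →16(W), 13(W), 9(W) — all W, so L
n=18: →17(L), so W
n=19: →18(W), 15(W), 11(W) — all W, so L
n=20: →19(L), so W
n=21: →17(L), so W
n=22: →14(L), so W
n=23: →19(L), so W
n=24: →23(W), 20(W), 16(W) — all W, so L
n=25: →24(L), so W
n=26: →25(W), 22(W), 18(W) — all W, so L
n=27: →26(L), so W
n=28: →24(L), so W
n=29: →28(W), 25(W), 21(W) — all W, so L
The losing starting values of n are exactly the entries labelled L in this table (11 of them).

0, 2, 5, 7, 12, 14, 17, 19, 24, 26, 29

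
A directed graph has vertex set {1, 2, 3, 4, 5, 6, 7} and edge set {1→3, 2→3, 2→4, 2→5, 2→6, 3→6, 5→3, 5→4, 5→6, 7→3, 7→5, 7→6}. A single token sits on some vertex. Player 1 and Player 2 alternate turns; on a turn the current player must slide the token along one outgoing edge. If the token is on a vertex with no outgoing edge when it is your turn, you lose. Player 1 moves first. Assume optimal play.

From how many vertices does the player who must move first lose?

3

Compute win/loss labels from the base case upward. A position with no move is L. Any other position is W if it can reach an L in one move, else L.
Every edge goes from a vertex to one that appears earlier in the order 4, 6, 3, 5, 7, 2, 1, so processing vertices in that order labels each vertex after all of its successors.
4: no outgoing edge → L
6: no outgoing edge → L
3: reaches L-position 6 → W
5: reaches L-position 6 → W
7: reaches L-position 6 → W
2: reaches L-position 6 → W
1: only reaches 3(W), which is W → L
The L vertices are 1, 4, 6; that is 3 in all.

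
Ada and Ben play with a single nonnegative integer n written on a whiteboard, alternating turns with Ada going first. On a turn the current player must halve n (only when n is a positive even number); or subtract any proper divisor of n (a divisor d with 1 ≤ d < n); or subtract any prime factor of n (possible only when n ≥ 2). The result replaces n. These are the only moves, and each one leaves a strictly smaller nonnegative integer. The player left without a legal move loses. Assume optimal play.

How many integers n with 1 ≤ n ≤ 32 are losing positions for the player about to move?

Use the standard recursion: the mover loses at a terminal position; elsewhere, the mover wins exactly when some move hands the opponent an L position.
n=0: no move → L
n=1: no move → L
n=2: →0(L), so W
n=3: →0(L), so W
n=4: →2(W), 3(W) — all W, so L
n=5: →0(L), so W
n=6: →4(L), so W
n=7: →0(L), so W
n=8: →4(L), so W
n=9: →6(W), 8(W) — all W, so L
n=10: →9(L), so W
n=11: →0(L), so W
n=12: →9(L), so W
n=13: →0(L), so W
n=14: →7(W), 12(W), 13(W) — all W, so L
n=15: →14(L), so W
n=16: →14(L), so W
n=17: →0(L), so W
n=18: →9(L), so W
n=19: →0(L), so W
n=20: →10(W), 15(W), 16(W), 18(W), 19(W) — all W, so L
n=21: →14(L), so W
n=22: →20(L), so W
n=23: →0(L), so W
n=24: →20(L), so W
n=25: →20(L), so W
n=26: →13(W), 24(W), 25(W) — all W, so L
n=27: →26(L), so W
n=28: →14(L), so W
n=29: →0(L), so W
n=30: →20(L), so W
n=31: →0(L), so W
n=32: →16(W), 24(W), 28(W), 30(W), 31(W) — all W, so L
L entries with 1 ≤ n ≤ 32 (n=0 is outside the asked range and is not counted): n = 1, 4, 9, 14, 20, 26, 32; that makes 7.

7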